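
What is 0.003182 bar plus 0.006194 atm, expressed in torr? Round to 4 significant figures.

7.094 torr

0.003182 bar = 2.38670 torr and 0.006194 atm = 4.70744 torr.
2.38670 + 4.70744 ≈ 7.094 torr.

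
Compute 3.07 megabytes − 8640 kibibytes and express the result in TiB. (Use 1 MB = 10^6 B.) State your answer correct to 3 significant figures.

-5.25e-6 TiB

3.07 MB = 2.79215e-6 TiB and 8640 KiB = 8.04663e-6 TiB.
2.79215e-6 − 8.04663e-6 ≈ -5.25e-6 TiB.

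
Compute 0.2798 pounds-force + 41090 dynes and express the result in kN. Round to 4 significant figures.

0.001656 kN

0.2798 lbf = 0.00124461 kN and 41090 dyn = 0.000410900 kN.
0.00124461 + 0.000410900 ≈ 0.001656 kN.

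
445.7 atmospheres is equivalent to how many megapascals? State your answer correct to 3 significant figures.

45.2 MPa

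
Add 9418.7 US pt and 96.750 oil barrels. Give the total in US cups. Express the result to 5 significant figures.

83853 US cups

9418.7 US pt = 18837.4 US cup and 96.750 bbl = 65016.0 US cup.
18837.4 + 65016.0 ≈ 83853 US cup.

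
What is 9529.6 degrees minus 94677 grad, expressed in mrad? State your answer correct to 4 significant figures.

9529.6 ° = 166323 mrad and 94677 grad = 1.48718 × 10^6 mrad.
166323 − 1.48718 × 10^6 ≈ -1.321 × 10^6 mrad.

-1.321 × 10^6 mrad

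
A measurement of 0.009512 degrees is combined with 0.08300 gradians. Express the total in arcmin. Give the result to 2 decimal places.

0.009512 ° = 0.570720 arcmin and 0.08300 grad = 4.48200 arcmin.
0.570720 + 4.48200 ≈ 5.05 arcmin.

5.05 arcminutes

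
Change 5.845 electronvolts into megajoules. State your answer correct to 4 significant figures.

1 electronvolt = 1.60218e-25 MJ.
So 5.845 × 1.60218e-25 ≈ 9.365e-25 MJ.

9.365e-25 MJ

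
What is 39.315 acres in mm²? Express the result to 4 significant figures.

1.591e+11 mm²

1 acre = 4.04686e+9 mm².
Thus 39.315 × 4.04686e+9 ≈ 1.591e+11 mm².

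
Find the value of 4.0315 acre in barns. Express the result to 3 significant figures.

1.63e+32 barn

1 acre = 4.04686e+31 barns.
So 4.0315 × 4.04686e+31 ≈ 1.63e+32 barn.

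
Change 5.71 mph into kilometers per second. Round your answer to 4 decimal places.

0.0026 kilometers per second

1 mph = 0.000447040 kilometers per second.
5.71 × 0.000447040 ≈ 0.0026 km/s.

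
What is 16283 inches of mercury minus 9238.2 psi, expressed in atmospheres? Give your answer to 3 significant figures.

16283 inHg = 544.195 atm and 9238.2 psi = 628.622 atm.
544.195 − 628.622 ≈ -84.4 atm.

-84.4 atmospheres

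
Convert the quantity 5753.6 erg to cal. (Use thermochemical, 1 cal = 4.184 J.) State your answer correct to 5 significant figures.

1 erg = 2.39006 × 10^-8 calories.
5753.6 × 2.39006 × 10^-8 ≈ 0.00013751 cal.

0.00013751 cal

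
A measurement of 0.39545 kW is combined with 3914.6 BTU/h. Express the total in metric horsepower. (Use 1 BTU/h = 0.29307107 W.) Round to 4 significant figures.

2.097 PS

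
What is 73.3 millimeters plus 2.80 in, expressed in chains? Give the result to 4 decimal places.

0.0072 chains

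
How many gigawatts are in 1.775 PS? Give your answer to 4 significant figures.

1 PS = 7.35499e-7 gigawatts.
So 1.775 × 7.35499e-7 ≈ 1.306e-6 GW.

1.306e-6 GW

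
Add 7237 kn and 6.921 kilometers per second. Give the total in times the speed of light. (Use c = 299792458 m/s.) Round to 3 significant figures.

3.55e-5 c

7237 kn = 1.24187e-5 c and 6.921 km/s = 2.30860e-5 c.
1.24187e-5 + 2.30860e-5 ≈ 3.55e-5 c.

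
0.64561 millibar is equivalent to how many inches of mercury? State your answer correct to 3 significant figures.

1 mbar = 0.0295300 inches of mercury.
Thus 0.64561 × 0.0295300 ≈ 0.0191 inHg.

0.0191 inHg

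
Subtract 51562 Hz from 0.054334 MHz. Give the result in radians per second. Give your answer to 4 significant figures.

17420 radians per second

0.054334 MHz = 341391 rad/s and 51562 Hz = 323974 rad/s.
341391 − 323974 ≈ 17420 rad/s.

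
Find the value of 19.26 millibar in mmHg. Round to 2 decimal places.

1 millibar = 0.750062 mmHg.
19.26 × 0.750062 ≈ 14.45 mmHg.

14.45 mmHg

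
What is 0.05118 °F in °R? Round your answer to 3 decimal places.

°R = °F + 459.67.
Applying the formula gives 459.721 °R.

459.721 degrees Rankine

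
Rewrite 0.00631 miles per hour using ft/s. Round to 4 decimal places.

0.0093 feet per second

1 mile per hour = 1.46667 feet per second.
0.00631 × 1.46667 ≈ 0.0093 ft/s.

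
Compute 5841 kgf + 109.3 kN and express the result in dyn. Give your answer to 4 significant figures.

5841 kgf = 5.72806e+9 dyn and 109.3 kN = 1.09300e+10 dyn.
5.72806e+9 + 1.09300e+10 ≈ 1.666e+10 dyn.

1.666e+10 dynes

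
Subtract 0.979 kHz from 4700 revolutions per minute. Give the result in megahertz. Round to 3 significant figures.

4700 rpm = 7.83333 × 10^-5 MHz and 0.979 kHz = 0.000979000 MHz.
7.83333 × 10^-5 − 0.000979000 ≈ -0.000901 MHz.

-0.000901 MHz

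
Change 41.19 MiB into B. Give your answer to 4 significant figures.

4.319e+7 B

1 mebibyte = 1.04858e+6 B.
41.19 × 1.04858e+6 ≈ 4.319e+7 B.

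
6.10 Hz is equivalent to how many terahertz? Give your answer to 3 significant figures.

6.10 × 10^-12 terahertz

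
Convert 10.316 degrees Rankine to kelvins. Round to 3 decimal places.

°R = K × 9/5.
Applying the formula gives 5.731 K.

5.731 kelvins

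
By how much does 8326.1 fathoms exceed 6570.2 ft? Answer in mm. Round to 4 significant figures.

1.322 × 10^7 mm

8326.1 fathom = 1.52268 × 10^7 mm and 6570.2 ft = 2.00260 × 10^6 mm.
1.52268 × 10^7 − 2.00260 × 10^6 ≈ 1.322 × 10^7 mm.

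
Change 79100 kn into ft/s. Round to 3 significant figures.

134000 ft/s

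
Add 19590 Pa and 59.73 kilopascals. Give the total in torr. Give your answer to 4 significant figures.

594.9 torr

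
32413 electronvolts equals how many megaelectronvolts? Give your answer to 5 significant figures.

0.032413 MeV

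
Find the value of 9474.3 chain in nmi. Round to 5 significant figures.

102.91 nmi

1 chain = 0.0108622 nmi.
So 9474.3 × 0.0108622 ≈ 102.91 nmi.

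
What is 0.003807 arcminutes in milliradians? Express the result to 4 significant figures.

1 arcminute = 0.290888 mrad.
Then 0.003807 × 0.290888 ≈ 0.001107 mrad.

0.001107 mrad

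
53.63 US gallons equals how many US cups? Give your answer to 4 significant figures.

1 US gallon = 16.0000 US cups.
Thus 53.63 × 16.0000 ≈ 858.1 US cup.

858.1 US cup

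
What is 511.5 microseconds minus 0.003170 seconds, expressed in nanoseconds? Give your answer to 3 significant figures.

-2.66 × 10^6 nanoseconds

511.5 μs = 511500 ns and 0.003170 s = 3.17000 × 10^6 ns.
511500 − 3.17000 × 10^6 ≈ -2.66 × 10^6 ns.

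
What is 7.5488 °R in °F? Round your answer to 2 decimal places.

°R = °F + 459.67.
Applying the formula gives -452.12 °F.

-452.12 °F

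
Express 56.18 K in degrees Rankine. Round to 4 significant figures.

101.1 °R

°R = K × 9/5.
Applying the formula gives 101.1 °R.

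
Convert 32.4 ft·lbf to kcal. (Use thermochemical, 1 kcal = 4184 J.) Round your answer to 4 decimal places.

1 foot-pound = 0.000324048 kcal.
Thus 32.4 × 0.000324048 ≈ 0.0105 kcal.

0.0105 kcal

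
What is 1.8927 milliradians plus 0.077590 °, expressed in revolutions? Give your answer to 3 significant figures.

1.8927 mrad = 0.000301233 rev and 0.077590 ° = 0.000215528 rev.
0.000301233 + 0.000215528 ≈ 0.000517 rev.

0.000517 revolutions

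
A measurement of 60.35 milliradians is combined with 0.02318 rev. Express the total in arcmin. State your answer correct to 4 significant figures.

708.2 arcminutes

60.35 mrad = 207.468 arcmin and 0.02318 rev = 500.688 arcmin.
207.468 + 500.688 ≈ 708.2 arcmin.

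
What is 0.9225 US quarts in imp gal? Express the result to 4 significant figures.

1 US qt = 0.208169 imp gal.
So 0.9225 × 0.208169 ≈ 0.1920 imp gal.

0.1920 imp gal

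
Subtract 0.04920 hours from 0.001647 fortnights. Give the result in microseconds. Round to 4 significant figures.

1.815e+9 μs

0.001647 fortnight = 1.99221e+9 μs and 0.04920 h = 1.77120e+8 μs.
1.99221e+9 − 1.77120e+8 ≈ 1.815e+9 μs.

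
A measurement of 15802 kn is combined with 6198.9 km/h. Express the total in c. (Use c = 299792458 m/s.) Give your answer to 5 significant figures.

3.2860 × 10^-5 c

15802 kn = 2.71163 × 10^-5 c and 6198.9 km/h = 5.74370 × 10^-6 c.
2.71163 × 10^-5 + 5.74370 × 10^-6 ≈ 3.2860 × 10^-5 c.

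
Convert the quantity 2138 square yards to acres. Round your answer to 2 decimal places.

0.44 acre

1 yd² = 0.000206612 acres.
Thus 2138 × 0.000206612 ≈ 0.44 acre.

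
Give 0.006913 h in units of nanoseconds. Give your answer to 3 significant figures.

2.49e+10 ns

1 hour = 3.60000e+12 ns.
So 0.006913 × 3.60000e+12 ≈ 2.49e+10 ns.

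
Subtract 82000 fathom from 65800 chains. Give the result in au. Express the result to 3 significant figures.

65800 chain = 8.84829e-6 au and 82000 fathom = 1.00243e-6 au.
8.84829e-6 − 1.00243e-6 ≈ 7.85e-6 au.

7.85e-6 astronomical units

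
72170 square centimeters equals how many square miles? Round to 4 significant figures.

2.786 × 10^-6 square miles

1 square centimeter = 3.86102 × 10^-11 mi².
72170 × 3.86102 × 10^-11 ≈ 2.786 × 10^-6 mi².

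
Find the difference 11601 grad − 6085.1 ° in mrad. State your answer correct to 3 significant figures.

11601 grad = 182228 mrad and 6085.1 ° = 106205 mrad.
182228 − 106205 ≈ 76000 mrad.

76000 mrad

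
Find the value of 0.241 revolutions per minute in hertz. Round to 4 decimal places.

0.0040 Hz

1 revolution per minute = 0.0166667 Hz.
Thus 0.241 × 0.0166667 ≈ 0.0040 Hz.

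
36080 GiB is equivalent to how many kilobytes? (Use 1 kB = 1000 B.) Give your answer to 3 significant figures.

1 GiB = 1.07374e+6 kilobytes.
Thus 36080 × 1.07374e+6 ≈ 3.87e+10 kB.

3.87e+10 kilobytes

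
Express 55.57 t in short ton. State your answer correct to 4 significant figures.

61.26 short ton

1 t = 1.10231 short ton.
Thus 55.57 × 1.10231 ≈ 61.26 short ton.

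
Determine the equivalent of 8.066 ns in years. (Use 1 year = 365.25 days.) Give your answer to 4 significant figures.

2.556 × 10^-16 yr

1 nanosecond = 3.16881 × 10^-17 yr.
So 8.066 × 3.16881 × 10^-17 ≈ 2.556 × 10^-16 yr.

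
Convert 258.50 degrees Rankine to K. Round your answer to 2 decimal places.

°R = K × 9/5.
Applying the formula gives 143.61 K.

143.61 K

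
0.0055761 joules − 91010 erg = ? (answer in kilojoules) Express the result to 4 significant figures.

-3.525 × 10^-6 kilojoules

0.0055761 J = 5.57610 × 10^-6 kJ and 91010 erg = 9.10100 × 10^-6 kJ.
5.57610 × 10^-6 − 9.10100 × 10^-6 ≈ -3.525 × 10^-6 kJ.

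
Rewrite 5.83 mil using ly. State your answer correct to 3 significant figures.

1 mil = 2.68478e-21 light-years.
Thus 5.83 × 2.68478e-21 ≈ 1.57e-20 ly.

1.57e-20 ly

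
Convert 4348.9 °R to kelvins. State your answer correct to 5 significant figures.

°R = K × 9/5.
Applying the formula gives 2416.1 K.

2416.1 K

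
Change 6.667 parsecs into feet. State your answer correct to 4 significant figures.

6.749 × 10^17 feet

1 parsec = 1.01236 × 10^17 ft.
So 6.667 × 1.01236 × 10^17 ≈ 6.749 × 10^17 ft.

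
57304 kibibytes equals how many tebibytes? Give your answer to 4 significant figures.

1 KiB = 9.31323e-10 tebibytes.
Thus 57304 × 9.31323e-10 ≈ 5.337e-5 TiB.

5.337e-5 TiB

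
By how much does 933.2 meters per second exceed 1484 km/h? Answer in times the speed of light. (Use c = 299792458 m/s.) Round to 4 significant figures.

1.738e-6 times the speed of light

933.2 m/s = 3.11282e-6 c and 1484 km/h = 1.37503e-6 c.
3.11282e-6 − 1.37503e-6 ≈ 1.738e-6 c.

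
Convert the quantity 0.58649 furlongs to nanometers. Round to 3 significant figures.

1.18 × 10^11 nanometers

1 furlong = 2.01168 × 10^11 nanometers.
0.58649 × 2.01168 × 10^11 ≈ 1.18 × 10^11 nm.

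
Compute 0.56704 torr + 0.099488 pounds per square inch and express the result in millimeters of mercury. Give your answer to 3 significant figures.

5.71 millimeters of mercury

0.56704 torr = 0.567040 mmHg and 0.099488 psi = 5.14501 mmHg.
0.567040 + 5.14501 ≈ 5.71 mmHg.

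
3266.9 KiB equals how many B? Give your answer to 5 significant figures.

3.3453 × 10^6 bytes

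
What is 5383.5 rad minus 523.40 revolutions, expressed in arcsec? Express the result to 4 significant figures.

4.321e+8 arcseconds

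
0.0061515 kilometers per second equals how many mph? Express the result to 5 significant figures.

1 kilometer per second = 2236.94 miles per hour.
Thus 0.0061515 × 2236.94 ≈ 13.761 mph.

13.761 mph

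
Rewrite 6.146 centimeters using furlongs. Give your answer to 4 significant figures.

0.0003055 furlong

1 centimeter = 4.97097 × 10^-5 furlong.
Thus 6.146 × 4.97097 × 10^-5 ≈ 0.0003055 furlong.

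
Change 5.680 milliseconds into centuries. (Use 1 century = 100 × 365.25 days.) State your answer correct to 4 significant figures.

1 millisecond = 3.16881e-13 century.
Thus 5.680 × 3.16881e-13 ≈ 1.800e-12 century.

1.800e-12 century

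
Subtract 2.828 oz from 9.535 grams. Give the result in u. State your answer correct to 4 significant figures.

-4.254e+25 u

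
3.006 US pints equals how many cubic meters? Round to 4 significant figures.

0.001422 m³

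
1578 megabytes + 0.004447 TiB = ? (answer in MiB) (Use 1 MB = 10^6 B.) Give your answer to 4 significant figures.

1578 MB = 1504.90 MiB and 0.004447 TiB = 4663.02 MiB.
1504.90 + 4663.02 ≈ 6168 MiB.

6168 MiB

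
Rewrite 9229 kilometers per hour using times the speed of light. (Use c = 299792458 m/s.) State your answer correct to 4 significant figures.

8.551e-6 c

1 km/h = 9.26567e-10 times the speed of light.
Thus 9229 × 9.26567e-10 ≈ 8.551e-6 c.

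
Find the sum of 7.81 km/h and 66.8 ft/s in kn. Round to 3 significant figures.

7.81 km/h = 4.21706 kn and 66.8 ft/s = 39.5779 kn.
4.21706 + 39.5779 ≈ 43.8 kn.

43.8 kn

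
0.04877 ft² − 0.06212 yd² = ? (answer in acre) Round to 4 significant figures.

-1.172 × 10^-5 acres

0.04877 ft² = 1.11961 × 10^-6 acre and 0.06212 yd² = 1.28347 × 10^-5 acre.
1.11961 × 10^-6 − 1.28347 × 10^-5 ≈ -1.172 × 10^-5 acre.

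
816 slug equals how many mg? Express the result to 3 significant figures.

1.19e+10 mg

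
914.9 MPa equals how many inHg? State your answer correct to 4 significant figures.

270200 inHg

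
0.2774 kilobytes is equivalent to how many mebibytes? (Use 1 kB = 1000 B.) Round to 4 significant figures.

1 kilobyte = 0.000953674 mebibytes.
Then 0.2774 × 0.000953674 ≈ 0.0002645 MiB.

0.0002645 MiB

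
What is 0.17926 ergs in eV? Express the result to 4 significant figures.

1 erg = 6.24151e+11 eV.
Then 0.17926 × 6.24151e+11 ≈ 1.119e+11 eV.

1.119e+11 eV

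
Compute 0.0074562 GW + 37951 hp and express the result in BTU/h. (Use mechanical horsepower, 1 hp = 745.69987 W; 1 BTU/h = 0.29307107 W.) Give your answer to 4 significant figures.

1.220 × 10^8 BTU per hour

0.0074562 GW = 2.54416 × 10^7 BTU/h and 37951 hp = 9.65638 × 10^7 BTU/h.
2.54416 × 10^7 + 9.65638 × 10^7 ≈ 1.220 × 10^8 BTU/h.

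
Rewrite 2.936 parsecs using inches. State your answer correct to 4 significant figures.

3.567 × 10^18 inches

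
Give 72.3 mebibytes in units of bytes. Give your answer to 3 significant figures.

7.58e+7 bytes

1 mebibyte = 1.04858e+6 B.
Then 72.3 × 1.04858e+6 ≈ 7.58e+7 B.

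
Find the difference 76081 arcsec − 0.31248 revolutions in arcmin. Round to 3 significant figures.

76081 arcsec = 1268.02 arcmin and 0.31248 rev = 6749.57 arcmin.
1268.02 − 6749.57 ≈ -5480 arcmin.

-5480 arcmin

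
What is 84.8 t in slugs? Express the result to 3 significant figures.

5810 slug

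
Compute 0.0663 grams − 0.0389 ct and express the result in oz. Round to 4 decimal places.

0.0021 oz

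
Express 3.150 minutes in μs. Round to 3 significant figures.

1 minute = 6.00000 × 10^7 μs.
So 3.150 × 6.00000 × 10^7 ≈ 1.89 × 10^8 μs.

1.89 × 10^8 μs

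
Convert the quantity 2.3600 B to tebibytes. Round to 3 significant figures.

2.15e-12 TiB

1 B = 9.09495e-13 tebibytes.
2.3600 × 9.09495e-13 ≈ 2.15e-12 TiB.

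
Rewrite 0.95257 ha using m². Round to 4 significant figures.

9526 m²

1 hectare = 10000.0 square meters.
Thus 0.95257 × 10000.0 ≈ 9526 m².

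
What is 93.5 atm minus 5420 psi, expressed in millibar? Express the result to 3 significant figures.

-279000 mbar

93.5 atm = 94738.9 mbar and 5420 psi = 373696 mbar.
94738.9 − 373696 ≈ -279000 mbar.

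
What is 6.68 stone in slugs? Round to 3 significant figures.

2.91 slugs

1 stone = 0.435133 slug.
Then 6.68 × 0.435133 ≈ 2.91 slug.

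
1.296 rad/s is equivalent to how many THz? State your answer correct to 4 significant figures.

2.063e-13 terahertz

1 rad/s = 1.59155e-13 terahertz.
1.296 × 1.59155e-13 ≈ 2.063e-13 THz.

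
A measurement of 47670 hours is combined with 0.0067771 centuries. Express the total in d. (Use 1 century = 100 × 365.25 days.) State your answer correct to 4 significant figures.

47670 h = 1986.25 d and 0.0067771 century = 247.534 d.
1986.25 + 247.534 ≈ 2234 d.

2234 d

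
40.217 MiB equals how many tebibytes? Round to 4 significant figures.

1 mebibyte = 9.53674e-7 TiB.
40.217 × 9.53674e-7 ≈ 3.835e-5 TiB.

3.835e-5 TiB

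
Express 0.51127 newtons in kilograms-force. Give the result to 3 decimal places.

0.052 kgf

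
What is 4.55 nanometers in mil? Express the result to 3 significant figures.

0.000179 mils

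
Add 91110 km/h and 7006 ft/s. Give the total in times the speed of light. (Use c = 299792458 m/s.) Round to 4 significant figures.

9.154 × 10^-5 times the speed of light

91110 km/h = 8.44195 × 10^-5 c and 7006 ft/s = 7.12302 × 10^-6 c.
8.44195 × 10^-5 + 7.12302 × 10^-6 ≈ 9.154 × 10^-5 c.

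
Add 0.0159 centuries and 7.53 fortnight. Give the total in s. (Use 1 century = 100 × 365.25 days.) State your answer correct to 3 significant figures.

0.0159 century = 5.01766 × 10^7 s and 7.53 fortnight = 9.10829 × 10^6 s.
5.01766 × 10^7 + 9.10829 × 10^6 ≈ 5.93 × 10^7 s.

5.93 × 10^7 seconds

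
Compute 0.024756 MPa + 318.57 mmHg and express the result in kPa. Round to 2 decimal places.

0.024756 MPa = 24.7560 kPa and 318.57 mmHg = 42.4725 kPa.
24.7560 + 42.4725 ≈ 67.23 kPa.

67.23 kilopascals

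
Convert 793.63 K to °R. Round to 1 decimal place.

1428.5 °R

°R = K × 9/5.
Applying the formula gives 1428.5 °R.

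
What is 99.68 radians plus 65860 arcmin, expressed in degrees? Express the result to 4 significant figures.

99.68 rad = 5711.24 ° and 65860 arcmin = 1097.67 °.
5711.24 + 1097.67 ≈ 6809 °.

6809 degrees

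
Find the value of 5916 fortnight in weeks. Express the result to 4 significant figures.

1 fortnight = 2.00000 wk.
Thus 5916 × 2.00000 ≈ 11830 wk.

11830 wk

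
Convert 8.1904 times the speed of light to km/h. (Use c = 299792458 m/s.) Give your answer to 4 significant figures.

1 speed of light = 1.079253e+9 km/h.
So 8.1904 × 1.079253e+9 ≈ 8.840e+9 km/h.

8.840e+9 kilometers per hour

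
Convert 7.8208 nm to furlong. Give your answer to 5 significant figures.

1 nanometer = 4.97097e-12 furlong.
So 7.8208 × 4.97097e-12 ≈ 3.8877e-11 furlong.

3.8877e-11 furlong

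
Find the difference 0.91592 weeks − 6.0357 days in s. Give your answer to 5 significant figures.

32464 s

0.91592 wk = 553948 s and 6.0357 d = 521484 s.
553948 − 521484 ≈ 32464 s.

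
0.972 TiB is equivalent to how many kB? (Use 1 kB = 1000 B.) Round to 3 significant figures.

1.07 × 10^9 kB

1 tebibyte = 1.09951 × 10^9 kilobytes.
Then 0.972 × 1.09951 × 10^9 ≈ 1.07 × 10^9 kB.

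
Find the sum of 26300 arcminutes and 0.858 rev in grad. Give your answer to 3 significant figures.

830 grad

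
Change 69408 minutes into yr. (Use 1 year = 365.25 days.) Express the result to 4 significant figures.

1 minute = 1.90129 × 10^-6 yr.
Thus 69408 × 1.90129 × 10^-6 ≈ 0.1320 yr.

0.1320 yr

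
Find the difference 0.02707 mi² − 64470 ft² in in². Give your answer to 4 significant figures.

9.939 × 10^7 in²

0.02707 mi² = 1.08672 × 10^8 in² and 64470 ft² = 9.28368 × 10^6 in².
1.08672 × 10^8 − 9.28368 × 10^6 ≈ 9.939 × 10^7 in².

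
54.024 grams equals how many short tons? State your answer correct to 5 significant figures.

5.9551 × 10^-5 short tons

1 gram = 1.10231 × 10^-6 short ton.
Then 54.024 × 1.10231 × 10^-6 ≈ 5.9551 × 10^-5 short ton.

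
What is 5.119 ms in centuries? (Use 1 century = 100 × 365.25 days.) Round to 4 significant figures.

1 millisecond = 3.16881e-13 century.
5.119 × 3.16881e-13 ≈ 1.622e-12 century.

1.622e-12 centuries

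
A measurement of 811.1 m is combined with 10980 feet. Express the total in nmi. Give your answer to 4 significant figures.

2.245 nautical miles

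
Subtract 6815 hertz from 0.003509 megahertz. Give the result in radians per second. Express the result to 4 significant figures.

-20770 rad/s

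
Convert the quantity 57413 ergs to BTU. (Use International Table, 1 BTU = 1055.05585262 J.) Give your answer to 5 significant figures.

5.4417e-6 British thermal units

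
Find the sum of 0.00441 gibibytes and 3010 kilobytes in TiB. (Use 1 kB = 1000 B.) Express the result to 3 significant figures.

7.04e-6 tebibytes

0.00441 GiB = 4.30664e-6 TiB and 3010 kB = 2.73758e-6 TiB.
4.30664e-6 + 2.73758e-6 ≈ 7.04e-6 TiB.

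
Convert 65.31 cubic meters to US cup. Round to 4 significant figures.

276000 US cup

1 cubic meter = 4226.75 US cup.
Thus 65.31 × 4226.75 ≈ 276000 US cup.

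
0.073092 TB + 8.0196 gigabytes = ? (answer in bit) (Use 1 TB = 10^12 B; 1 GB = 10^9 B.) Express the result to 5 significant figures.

6.4889e+11 bits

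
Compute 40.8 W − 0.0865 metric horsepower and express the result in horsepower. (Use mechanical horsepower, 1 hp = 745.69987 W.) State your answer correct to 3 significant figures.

40.8 W = 0.0547137 hp and 0.0865 PS = 0.0853167 hp.
0.0547137 − 0.0853167 ≈ -0.0306 hp.

-0.0306 hp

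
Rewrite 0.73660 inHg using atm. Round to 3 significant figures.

0.0246 atmospheres

1 inHg = 0.0334211 atm.
0.73660 × 0.0334211 ≈ 0.0246 atm.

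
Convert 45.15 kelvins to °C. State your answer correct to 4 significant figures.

-228.0 °C

K = °C + 273.15.
Applying the formula gives -228.0 °C.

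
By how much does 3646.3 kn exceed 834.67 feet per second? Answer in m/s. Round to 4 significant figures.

1621 m/s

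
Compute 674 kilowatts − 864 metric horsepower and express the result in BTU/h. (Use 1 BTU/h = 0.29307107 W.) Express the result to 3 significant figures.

131000 BTU per hour

674 kW = 2.29978e+6 BTU/h and 864 PS = 2.16832e+6 BTU/h.
2.29978e+6 − 2.16832e+6 ≈ 131000 BTU/h.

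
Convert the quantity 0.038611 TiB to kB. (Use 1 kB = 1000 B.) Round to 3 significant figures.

4.25e+7 kB

1 TiB = 1.09951e+9 kilobytes.
So 0.038611 × 1.09951e+9 ≈ 4.25e+7 kB.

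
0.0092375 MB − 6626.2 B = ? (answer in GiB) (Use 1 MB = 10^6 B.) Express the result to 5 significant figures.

0.0092375 MB = 8.60309 × 10^-6 GiB and 6626.2 B = 6.17113 × 10^-6 GiB.
8.60309 × 10^-6 − 6.17113 × 10^-6 ≈ 2.4320 × 10^-6 GiB.

2.4320 × 10^-6 GiB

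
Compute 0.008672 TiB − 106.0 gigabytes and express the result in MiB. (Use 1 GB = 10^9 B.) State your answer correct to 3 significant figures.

0.008672 TiB = 9093.25 MiB and 106.0 GB = 101089 MiB.
9093.25 − 101089 ≈ -92000 MiB.

-92000 mebibytes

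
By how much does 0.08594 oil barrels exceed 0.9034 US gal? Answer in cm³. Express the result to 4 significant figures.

10240 cm³

0.08594 bbl = 13663.4 cm³ and 0.9034 US gal = 3419.74 cm³.
13663.4 − 3419.74 ≈ 10240 cm³.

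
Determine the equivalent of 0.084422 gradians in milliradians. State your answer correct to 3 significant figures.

1.33 milliradians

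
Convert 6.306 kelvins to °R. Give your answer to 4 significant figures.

°R = K × 9/5.
Applying the formula gives 11.35 °R.

11.35 °R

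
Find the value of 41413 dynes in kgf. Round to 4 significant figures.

0.04223 kilograms-force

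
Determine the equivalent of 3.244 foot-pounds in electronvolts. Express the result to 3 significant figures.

1 foot-pound = 8.46235 × 10^18 eV.
Thus 3.244 × 8.46235 × 10^18 ≈ 2.75 × 10^19 eV.

2.75 × 10^19 eV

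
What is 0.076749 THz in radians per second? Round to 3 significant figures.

1 terahertz = 6.28319e+12 rad/s.
Thus 0.076749 × 6.28319e+12 ≈ 4.82e+11 rad/s.

4.82e+11 radians per second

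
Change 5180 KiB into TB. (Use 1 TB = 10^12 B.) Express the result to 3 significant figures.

1 KiB = 1.02400e-9 terabytes.
Then 5180 × 1.02400e-9 ≈ 5.30e-6 TB.

5.30e-6 TB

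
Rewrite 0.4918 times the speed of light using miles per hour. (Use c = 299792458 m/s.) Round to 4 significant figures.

1 speed of light = 6.70617e+8 miles per hour.
Then 0.4918 × 6.70617e+8 ≈ 3.298e+8 mph.

3.298e+8 miles per hour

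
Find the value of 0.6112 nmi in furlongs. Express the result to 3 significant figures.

1 nautical mile = 9.20624 furlongs.
Thus 0.6112 × 9.20624 ≈ 5.63 furlong.

5.63 furlong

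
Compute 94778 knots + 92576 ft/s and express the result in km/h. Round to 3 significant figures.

277000 km/h

94778 kn = 175529 km/h and 92576 ft/s = 101582 km/h.
175529 + 101582 ≈ 277000 km/h.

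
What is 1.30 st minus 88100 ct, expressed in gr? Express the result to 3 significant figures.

-145000 grains

1.30 st = 127400 gr and 88100 ct = 271918 gr.
127400 − 271918 ≈ -145000 gr.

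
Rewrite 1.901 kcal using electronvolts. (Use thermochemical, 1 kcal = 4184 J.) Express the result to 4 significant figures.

1 kilocalorie = 2.61145 × 10^22 eV.
1.901 × 2.61145 × 10^22 ≈ 4.964 × 10^22 eV.

4.964 × 10^22 eV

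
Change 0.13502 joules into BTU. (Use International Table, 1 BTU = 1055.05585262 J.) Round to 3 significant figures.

1 J = 0.000947817 British thermal units.
So 0.13502 × 0.000947817 ≈ 0.000128 BTU.

0.000128 British thermal units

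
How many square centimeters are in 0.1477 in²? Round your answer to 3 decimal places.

0.953 cm²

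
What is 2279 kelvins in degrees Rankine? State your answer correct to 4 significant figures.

4102 °R

°R = K × 9/5.
Applying the formula gives 4102 °R.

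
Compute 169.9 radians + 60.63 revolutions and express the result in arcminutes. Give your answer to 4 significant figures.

1.894 × 10^6 arcmin

169.9 rad = 584073 arcmin and 60.63 rev = 1.30961 × 10^6 arcmin.
584073 + 1.30961 × 10^6 ≈ 1.894 × 10^6 arcmin.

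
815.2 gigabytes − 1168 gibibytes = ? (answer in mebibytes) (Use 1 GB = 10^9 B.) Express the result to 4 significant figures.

815.2 GB = 777435 MiB and 1168 GiB = 1.19603e+6 MiB.
777435 − 1.19603e+6 ≈ -418600 MiB.

-418600 MiB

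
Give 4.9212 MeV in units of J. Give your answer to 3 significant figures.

7.88e-13 J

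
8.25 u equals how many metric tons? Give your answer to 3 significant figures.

1.37e-29 t

1 atomic mass unit = 1.66054e-30 t.
8.25 × 1.66054e-30 ≈ 1.37e-29 t.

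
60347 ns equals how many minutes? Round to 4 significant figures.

1.006 × 10^-6 min

1 nanosecond = 1.66667 × 10^-11 minutes.
Then 60347 × 1.66667 × 10^-11 ≈ 1.006 × 10^-6 min.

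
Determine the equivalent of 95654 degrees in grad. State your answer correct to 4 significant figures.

106300 grad

1 ° = 1.11111 grad.
So 95654 × 1.11111 ≈ 106300 grad.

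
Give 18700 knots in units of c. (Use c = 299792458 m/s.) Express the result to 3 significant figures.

3.21 × 10^-5 times the speed of light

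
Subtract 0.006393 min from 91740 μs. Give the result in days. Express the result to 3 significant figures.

-3.38 × 10^-6 d

91740 μs = 1.06181 × 10^-6 d and 0.006393 min = 4.43958 × 10^-6 d.
1.06181 × 10^-6 − 4.43958 × 10^-6 ≈ -3.38 × 10^-6 d.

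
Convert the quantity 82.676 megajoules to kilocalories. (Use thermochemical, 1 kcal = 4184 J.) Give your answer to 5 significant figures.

1 MJ = 239.006 kcal.
82.676 × 239.006 ≈ 19760 kcal.

19760 kcal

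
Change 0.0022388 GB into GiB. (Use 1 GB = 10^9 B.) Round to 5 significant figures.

0.0020850 gibibytes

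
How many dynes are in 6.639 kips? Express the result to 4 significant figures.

1 kip = 4.44822 × 10^8 dyn.
6.639 × 4.44822 × 10^8 ≈ 2.953 × 10^9 dyn.

2.953 × 10^9 dynes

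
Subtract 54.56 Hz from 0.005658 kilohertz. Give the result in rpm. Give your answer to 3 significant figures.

0.005658 kHz = 339.480 rpm and 54.56 Hz = 3273.60 rpm.
339.480 − 3273.60 ≈ -2930 rpm.

-2930 rpm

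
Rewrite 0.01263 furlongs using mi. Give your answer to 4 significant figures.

1 furlong = 0.125000 miles.
Then 0.01263 × 0.125000 ≈ 0.001579 mi.

0.001579 mi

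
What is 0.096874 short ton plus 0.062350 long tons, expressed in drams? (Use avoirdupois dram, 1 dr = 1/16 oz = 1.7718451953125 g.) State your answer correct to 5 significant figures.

0.096874 short ton = 49599.49 dr and 0.062350 long ton = 35753.98 dr.
49599.49 + 35753.98 ≈ 85353 dr.

85353 drams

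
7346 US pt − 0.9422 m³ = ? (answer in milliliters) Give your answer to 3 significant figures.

7346 US pt = 3.47595e+6 mL and 0.9422 m³ = 942200 mL.
3.47595e+6 − 942200 ≈ 2.53e+6 mL.

2.53e+6 mL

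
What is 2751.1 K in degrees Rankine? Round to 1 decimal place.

°R = K × 9/5.
Applying the formula gives 4952.0 °R.

4952.0 degrees Rankine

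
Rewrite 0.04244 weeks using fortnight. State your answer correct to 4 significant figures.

1 wk = 0.500000 fortnights.
So 0.04244 × 0.500000 ≈ 0.02122 fortnight.

0.02122 fortnights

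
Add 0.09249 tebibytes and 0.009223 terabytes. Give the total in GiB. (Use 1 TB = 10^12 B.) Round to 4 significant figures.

103.3 gibibytes

0.09249 TiB = 94.7098 GiB and 0.009223 TB = 8.58959 GiB.
94.7098 + 8.58959 ≈ 103.3 GiB.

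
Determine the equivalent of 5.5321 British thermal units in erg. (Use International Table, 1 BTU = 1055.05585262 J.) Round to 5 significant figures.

5.8367 × 10^10 erg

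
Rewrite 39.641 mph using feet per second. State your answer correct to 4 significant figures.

1 mile per hour = 1.46667 ft/s.
So 39.641 × 1.46667 ≈ 58.14 ft/s.

58.14 feet per second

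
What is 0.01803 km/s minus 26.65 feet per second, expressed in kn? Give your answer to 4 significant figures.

19.26 kn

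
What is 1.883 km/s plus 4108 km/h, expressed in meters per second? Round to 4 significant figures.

1.883 km/s = 1883.00 m/s and 4108 km/h = 1141.11 m/s.
1883.00 + 1141.11 ≈ 3024 m/s.

3024 m/s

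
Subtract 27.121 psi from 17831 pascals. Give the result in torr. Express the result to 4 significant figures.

17831 Pa = 133.743 torr and 27.121 psi = 1402.56 torr.
133.743 − 1402.56 ≈ -1269 torr.

-1269 torr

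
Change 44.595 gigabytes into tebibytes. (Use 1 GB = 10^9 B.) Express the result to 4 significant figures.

0.04056 tebibytes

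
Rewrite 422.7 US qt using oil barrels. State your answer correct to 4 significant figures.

1 US qt = 0.00595238 oil barrels.
Thus 422.7 × 0.00595238 ≈ 2.516 bbl.

2.516 bbl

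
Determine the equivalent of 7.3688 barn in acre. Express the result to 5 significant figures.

1 barn = 2.47105 × 10^-32 acre.
Then 7.3688 × 2.47105 × 10^-32 ≈ 1.8209 × 10^-31 acre.

1.8209 × 10^-31 acres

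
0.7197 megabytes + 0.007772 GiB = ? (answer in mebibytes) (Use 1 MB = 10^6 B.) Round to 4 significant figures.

8.645 MiB

0.7197 MB = 0.686359 MiB and 0.007772 GiB = 7.95853 MiB.
0.686359 + 7.95853 ≈ 8.645 MiB.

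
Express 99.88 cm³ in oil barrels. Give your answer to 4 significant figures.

0.0006282 bbl

1 cm³ = 6.28981 × 10^-6 oil barrels.
99.88 × 6.28981 × 10^-6 ≈ 0.0006282 bbl.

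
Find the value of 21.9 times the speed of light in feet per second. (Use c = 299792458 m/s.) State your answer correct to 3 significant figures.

1 speed of light = 9.83571e+8 feet per second.
So 21.9 × 9.83571e+8 ≈ 2.15e+10 ft/s.

2.15e+10 ft/s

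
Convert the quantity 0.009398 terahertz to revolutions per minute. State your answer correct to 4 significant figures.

5.639 × 10^11 revolutions per minute

1 THz = 6.00000 × 10^13 revolutions per minute.
0.009398 × 6.00000 × 10^13 ≈ 5.639 × 10^11 rpm.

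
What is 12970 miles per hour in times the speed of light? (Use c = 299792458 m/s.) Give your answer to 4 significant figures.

1.934 × 10^-5 times the speed of light

1 mph = 1.49116 × 10^-9 times the speed of light.
Thus 12970 × 1.49116 × 10^-9 ≈ 1.934 × 10^-5 c.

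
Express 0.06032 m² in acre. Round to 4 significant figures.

1 m² = 0.000247105 acres.
So 0.06032 × 0.000247105 ≈ 1.491 × 10^-5 acre.

1.491 × 10^-5 acre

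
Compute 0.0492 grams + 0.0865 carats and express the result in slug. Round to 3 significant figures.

0.0492 g = 3.37127e-6 slug and 0.0865 ct = 1.18543e-6 slug.
3.37127e-6 + 1.18543e-6 ≈ 4.56e-6 slug.

4.56e-6 slugs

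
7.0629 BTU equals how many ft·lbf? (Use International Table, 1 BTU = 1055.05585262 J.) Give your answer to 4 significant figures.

5496 foot-pounds

1 BTU = 778.169 foot-pounds.
7.0629 × 778.169 ≈ 5496 ft·lbf.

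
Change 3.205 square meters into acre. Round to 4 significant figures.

1 m² = 0.000247105 acre.
Then 3.205 × 0.000247105 ≈ 0.0007920 acre.

0.0007920 acre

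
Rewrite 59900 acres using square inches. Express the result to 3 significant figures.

3.76e+11 in²

1 acre = 6.27264e+6 in².
Thus 59900 × 6.27264e+6 ≈ 3.76e+11 in².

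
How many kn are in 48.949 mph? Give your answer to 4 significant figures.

42.54 kn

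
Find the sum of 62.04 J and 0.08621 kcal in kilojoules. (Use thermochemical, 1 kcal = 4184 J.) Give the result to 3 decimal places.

0.423 kJ

62.04 J = 0.0620400 kJ and 0.08621 kcal = 0.360703 kJ.
0.0620400 + 0.360703 ≈ 0.423 kJ.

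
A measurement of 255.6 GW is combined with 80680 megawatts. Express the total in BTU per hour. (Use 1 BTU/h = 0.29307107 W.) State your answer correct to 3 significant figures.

255.6 GW = 8.72143 × 10^11 BTU/h and 80680 MW = 2.75292 × 10^11 BTU/h.
8.72143 × 10^11 + 2.75292 × 10^11 ≈ 1.15 × 10^12 BTU/h.

1.15 × 10^12 BTU per hour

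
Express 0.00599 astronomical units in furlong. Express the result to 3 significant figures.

4.45 × 10^6 furlong

1 astronomical unit = 7.43646 × 10^8 furlongs.
Then 0.00599 × 7.43646 × 10^8 ≈ 4.45 × 10^6 furlong.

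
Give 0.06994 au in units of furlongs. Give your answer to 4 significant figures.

5.201 × 10^7 furlongs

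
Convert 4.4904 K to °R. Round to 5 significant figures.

°R = K × 9/5.
Applying the formula gives 8.0827 °R.

8.0827 °R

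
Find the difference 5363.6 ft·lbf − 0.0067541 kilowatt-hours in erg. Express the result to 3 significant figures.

-1.70e+11 ergs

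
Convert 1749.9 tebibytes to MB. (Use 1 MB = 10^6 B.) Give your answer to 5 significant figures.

1 tebibyte = 1.09951 × 10^6 MB.
So 1749.9 × 1.09951 × 10^6 ≈ 1.9240 × 10^9 MB.

1.9240 × 10^9 megabytes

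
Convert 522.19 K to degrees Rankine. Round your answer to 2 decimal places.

939.94 °R

°R = K × 9/5.
Applying the formula gives 939.94 °R.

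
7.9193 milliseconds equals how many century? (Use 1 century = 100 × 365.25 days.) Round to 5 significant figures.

1 ms = 3.16881e-13 centuries.
So 7.9193 × 3.16881e-13 ≈ 2.5095e-12 century.

2.5095e-12 centuries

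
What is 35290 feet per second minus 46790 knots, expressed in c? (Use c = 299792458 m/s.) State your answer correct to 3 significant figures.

-4.44 × 10^-5 c

35290 ft/s = 3.58795 × 10^-5 c and 46790 kn = 8.02917 × 10^-5 c.
3.58795 × 10^-5 − 8.02917 × 10^-5 ≈ -4.44 × 10^-5 c.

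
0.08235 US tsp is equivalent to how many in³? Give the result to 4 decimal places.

0.0248 in³

1 US tsp = 0.300781 in³.
Thus 0.08235 × 0.300781 ≈ 0.0248 in³.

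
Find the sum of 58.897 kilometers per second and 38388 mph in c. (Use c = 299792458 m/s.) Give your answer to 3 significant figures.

0.000254 times the speed of light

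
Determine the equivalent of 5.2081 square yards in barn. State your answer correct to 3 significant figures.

1 square yard = 8.36127 × 10^27 barns.
So 5.2081 × 8.36127 × 10^27 ≈ 4.35 × 10^28 barn.

4.35 × 10^28 barns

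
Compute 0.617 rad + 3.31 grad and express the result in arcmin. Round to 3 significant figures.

0.617 rad = 2121.09 arcmin and 3.31 grad = 178.740 arcmin.
2121.09 + 178.740 ≈ 2300 arcmin.

2300 arcmin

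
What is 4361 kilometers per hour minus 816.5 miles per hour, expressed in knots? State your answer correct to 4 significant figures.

1645 kn

4361 km/h = 2354.75 kn and 816.5 mph = 709.519 kn.
2354.75 − 709.519 ≈ 1645 kn.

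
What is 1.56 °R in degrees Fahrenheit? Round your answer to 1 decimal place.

°R = °F + 459.67.
Applying the formula gives -458.1 °F.

-458.1 °F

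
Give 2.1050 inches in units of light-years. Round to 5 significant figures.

5.6515e-18 ly

1 inch = 2.68478e-18 ly.
Thus 2.1050 × 2.68478e-18 ≈ 5.6515e-18 ly.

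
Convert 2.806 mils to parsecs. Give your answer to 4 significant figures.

1 mil = 8.23158e-22 pc.
So 2.806 × 8.23158e-22 ≈ 2.310e-21 pc.

2.310e-21 pc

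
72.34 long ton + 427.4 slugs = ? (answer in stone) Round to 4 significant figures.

12560 st

72.34 long ton = 11574.4 st and 427.4 slug = 982.228 st.
11574.4 + 982.228 ≈ 12560 st.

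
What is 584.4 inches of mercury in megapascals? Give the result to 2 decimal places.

1 inch of mercury = 0.00338639 MPa.
Then 584.4 × 0.00338639 ≈ 1.98 MPa.

1.98 MPa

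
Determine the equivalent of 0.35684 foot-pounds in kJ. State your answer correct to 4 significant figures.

0.0004838 kJ

1 ft·lbf = 0.00135582 kJ.
0.35684 × 0.00135582 ≈ 0.0004838 kJ.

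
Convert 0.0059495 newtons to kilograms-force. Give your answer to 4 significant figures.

0.0006067 kilograms-force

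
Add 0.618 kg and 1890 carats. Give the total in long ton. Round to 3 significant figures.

0.000980 long tons

0.618 kg = 0.000608240 long ton and 1890 ct = 0.000372030 long ton.
0.000608240 + 0.000372030 ≈ 0.000980 long ton.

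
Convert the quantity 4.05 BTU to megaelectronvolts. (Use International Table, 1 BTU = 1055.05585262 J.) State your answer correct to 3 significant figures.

1 BTU = 6.58514e+15 MeV.
So 4.05 × 6.58514e+15 ≈ 2.67e+16 MeV.

2.67e+16 megaelectronvolts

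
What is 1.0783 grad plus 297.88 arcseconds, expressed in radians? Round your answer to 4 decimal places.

1.0783 grad = 0.0169379 rad and 297.88 arcsec = 0.00144416 rad.
0.0169379 + 0.00144416 ≈ 0.0184 rad.

0.0184 rad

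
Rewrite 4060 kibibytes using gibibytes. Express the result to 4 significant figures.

1 kibibyte = 9.53674e-7 GiB.
4060 × 9.53674e-7 ≈ 0.003872 GiB.

0.003872 gibibytes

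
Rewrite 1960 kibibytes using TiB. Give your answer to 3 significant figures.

1 kibibyte = 9.31323e-10 tebibytes.
Then 1960 × 9.31323e-10 ≈ 1.83e-6 TiB.

1.83e-6 TiB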